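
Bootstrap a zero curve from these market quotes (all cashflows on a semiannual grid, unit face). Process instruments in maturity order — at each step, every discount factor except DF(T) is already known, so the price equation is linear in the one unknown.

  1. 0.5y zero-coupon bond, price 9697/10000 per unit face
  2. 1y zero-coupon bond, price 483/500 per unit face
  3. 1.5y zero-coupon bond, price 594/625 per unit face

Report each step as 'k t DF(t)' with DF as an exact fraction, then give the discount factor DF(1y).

1 1/2 9697/10000
2 1 483/500
3 3/2 594/625
DF(1y) = 483/500 ≈ 0.966000

step 1 [0.5y] zero: DF = P = 9697/10000 ≈ 0.969700
step 2 [1y] zero: DF = P = 483/500 ≈ 0.966000
step 3 [1.5y] zero: DF = P = 594/625 ≈ 0.950400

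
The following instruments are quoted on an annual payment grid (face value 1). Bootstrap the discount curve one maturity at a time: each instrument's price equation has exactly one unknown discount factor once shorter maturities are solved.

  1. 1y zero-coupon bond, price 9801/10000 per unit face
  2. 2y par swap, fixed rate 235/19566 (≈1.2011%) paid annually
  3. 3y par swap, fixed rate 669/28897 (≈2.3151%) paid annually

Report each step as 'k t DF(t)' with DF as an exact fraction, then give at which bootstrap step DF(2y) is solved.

step 1 [1y] zero: DF = P = 9801/10000 ≈ 0.980100
step 2 [2y] swap r/1=235/19566: DF=(1 − 235/19566·(0.980100))/(1+235/19566) = 1953/2000 ≈ 0.976500
step 3 [3y] swap r/1=669/28897: DF=(1 − 669/28897·(0.980100+0.976500))/(1+669/28897) = 9331/10000 ≈ 0.933100

1 1 9801/10000
2 2 1953/2000
3 3 9331/10000
DF(2y) is solved at step 2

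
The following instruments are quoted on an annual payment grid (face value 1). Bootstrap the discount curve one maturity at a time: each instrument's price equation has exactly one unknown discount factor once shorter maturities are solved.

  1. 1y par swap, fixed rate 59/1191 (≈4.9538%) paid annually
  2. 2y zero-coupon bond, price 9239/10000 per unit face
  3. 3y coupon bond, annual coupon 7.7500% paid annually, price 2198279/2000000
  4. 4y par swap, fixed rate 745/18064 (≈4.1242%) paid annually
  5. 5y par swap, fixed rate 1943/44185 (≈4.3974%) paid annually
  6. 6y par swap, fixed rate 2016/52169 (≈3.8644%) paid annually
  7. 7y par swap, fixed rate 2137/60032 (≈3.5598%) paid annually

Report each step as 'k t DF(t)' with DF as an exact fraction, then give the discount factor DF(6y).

step 1 [1y] swap r/1=59/1191: DF=(1 − 59/1191·(0))/(1+59/1191) = 1191/1250 ≈ 0.952800
step 2 [2y] zero: DF = P = 9239/10000 ≈ 0.923900
step 3 [3y] bond c/1=31/400: DF=(2198279/2000000 − 31/400·(0.952800+0.923900))/(1+31/400) = 8851/10000 ≈ 0.885100
step 4 [4y] swap r/1=745/18064: DF=(1 − 745/18064·(0.952800+0.923900+0.885100))/(1+745/18064) = 851/1000 ≈ 0.851000
step 5 [5y] swap r/1=1943/44185: DF=(1 − 1943/44185·(0.952800+0.923900+0.885100+0.851000))/(1+1943/44185) = 8057/10000 ≈ 0.805700
step 6 [6y] swap r/1=2016/52169: DF=(1 − 2016/52169·(0.952800+0.923900+0.885100+0.851000+0.805700))/(1+2016/52169) = 499/625 ≈ 0.798400
step 7 [7y] swap r/1=2137/60032: DF=(1 − 2137/60032·(0.952800+0.923900+0.885100+0.851000+0.805700+0.798400))/(1+2137/60032) = 7863/10000 ≈ 0.786300

1 1 1191/1250
2 2 9239/10000
3 3 8851/10000
4 4 851/1000
5 5 8057/10000
6 6 499/625
7 7 7863/10000
DF(6y) = 499/625 ≈ 0.798400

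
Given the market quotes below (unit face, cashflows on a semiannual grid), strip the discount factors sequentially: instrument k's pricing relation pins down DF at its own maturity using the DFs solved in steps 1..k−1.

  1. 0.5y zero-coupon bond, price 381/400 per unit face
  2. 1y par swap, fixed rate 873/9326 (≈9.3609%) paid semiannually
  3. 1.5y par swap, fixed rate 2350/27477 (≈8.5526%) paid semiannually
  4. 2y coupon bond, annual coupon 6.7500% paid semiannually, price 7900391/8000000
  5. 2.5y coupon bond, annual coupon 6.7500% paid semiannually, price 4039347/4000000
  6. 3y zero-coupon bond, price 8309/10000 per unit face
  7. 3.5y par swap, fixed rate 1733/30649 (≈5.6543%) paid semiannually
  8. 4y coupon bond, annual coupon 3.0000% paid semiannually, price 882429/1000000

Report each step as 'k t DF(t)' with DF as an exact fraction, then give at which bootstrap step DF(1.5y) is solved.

step 1 [0.5y] zero: DF = P = 381/400 ≈ 0.952500
step 2 [1y] swap r/2=873/18652: DF=(1 − 873/18652·(0.952500))/(1+873/18652) = 9127/10000 ≈ 0.912700
step 3 [1.5y] swap r/2=1175/27477: DF=(1 − 1175/27477·(0.952500+0.912700))/(1+1175/27477) = 353/400 ≈ 0.882500
step 4 [2y] bond c/2=27/800: DF=(7900391/8000000 − 27/800·(0.952500+0.912700+0.882500))/(1+27/800) = 541/625 ≈ 0.865600
step 5 [2.5y] bond c/2=27/800: DF=(4039347/4000000 − 27/800·(0.952500+0.912700+0.882500+0.865600))/(1+27/800) = 8589/10000 ≈ 0.858900
step 6 [3y] zero: DF = P = 8309/10000 ≈ 0.830900
step 7 [3.5y] swap r/2=1733/61298: DF=(1 − 1733/61298·(0.952500+0.912700+0.882500+0.865600+0.858900+0.830900))/(1+1733/61298) = 8267/10000 ≈ 0.826700
step 8 [4y] bond c/2=3/200: DF=(882429/1000000 − 3/200·(0.952500+0.912700+0.882500+0.865600+0.858900+0.830900+0.826700))/(1+3/200) = 1947/2500 ≈ 0.778800

1 1/2 381/400
2 1 9127/10000
3 3/2 353/400
4 2 541/625
5 5/2 8589/10000
6 3 8309/10000
7 7/2 8267/10000
8 4 1947/2500
DF(1.5y) is solved at step 3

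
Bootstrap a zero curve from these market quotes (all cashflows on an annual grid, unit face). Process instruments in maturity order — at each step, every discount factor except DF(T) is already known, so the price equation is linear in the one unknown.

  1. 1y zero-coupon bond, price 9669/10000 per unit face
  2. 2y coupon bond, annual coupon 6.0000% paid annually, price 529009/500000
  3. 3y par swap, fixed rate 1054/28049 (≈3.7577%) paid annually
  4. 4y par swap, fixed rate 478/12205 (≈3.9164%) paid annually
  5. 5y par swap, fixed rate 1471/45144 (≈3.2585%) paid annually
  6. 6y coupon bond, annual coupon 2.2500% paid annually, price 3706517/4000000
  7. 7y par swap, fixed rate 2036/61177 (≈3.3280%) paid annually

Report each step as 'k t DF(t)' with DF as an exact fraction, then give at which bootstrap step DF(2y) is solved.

1 1 9669/10000
2 2 4717/5000
3 3 4473/5000
4 4 4283/5000
5 5 8529/10000
6 6 8069/10000
7 7 1991/2500
DF(2y) is solved at step 2

step 1 [1y] zero: DF = P = 9669/10000 ≈ 0.966900
step 2 [2y] bond c/1=3/50: DF=(529009/500000 − 3/50·(0.966900))/(1+3/50) = 4717/5000 ≈ 0.943400
step 3 [3y] swap r/1=1054/28049: DF=(1 − 1054/28049·(0.966900+0.943400))/(1+1054/28049) = 4473/5000 ≈ 0.894600
step 4 [4y] swap r/1=478/12205: DF=(1 − 478/12205·(0.966900+0.943400+0.894600))/(1+478/12205) = 4283/5000 ≈ 0.856600
step 5 [5y] swap r/1=1471/45144: DF=(1 − 1471/45144·(0.966900+0.943400+0.894600+0.856600))/(1+1471/45144) = 8529/10000 ≈ 0.852900
step 6 [6y] bond c/1=9/400: DF=(3706517/4000000 − 9/400·(0.966900+0.943400+0.894600+0.856600+0.852900))/(1+9/400) = 8069/10000 ≈ 0.806900
step 7 [7y] swap r/1=2036/61177: DF=(1 − 2036/61177·(0.966900+0.943400+0.894600+0.856600+0.852900+0.806900))/(1+2036/61177) = 1991/2500 ≈ 0.796400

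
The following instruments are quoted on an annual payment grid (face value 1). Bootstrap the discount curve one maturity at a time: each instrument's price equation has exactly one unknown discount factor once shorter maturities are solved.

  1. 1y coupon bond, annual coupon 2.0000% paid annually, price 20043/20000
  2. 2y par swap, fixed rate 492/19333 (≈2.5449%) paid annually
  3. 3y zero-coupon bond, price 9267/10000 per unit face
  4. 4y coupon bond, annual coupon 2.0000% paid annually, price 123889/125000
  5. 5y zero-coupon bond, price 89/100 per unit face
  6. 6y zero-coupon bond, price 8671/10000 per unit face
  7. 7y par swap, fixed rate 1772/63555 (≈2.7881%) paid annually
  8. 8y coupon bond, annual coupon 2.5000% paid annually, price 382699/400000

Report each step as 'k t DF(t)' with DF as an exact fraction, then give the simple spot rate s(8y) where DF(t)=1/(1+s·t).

1 1 393/400
2 2 2377/2500
3 3 9267/10000
4 4 2289/2500
5 5 89/100
6 6 8671/10000
7 7 2057/2500
8 8 973/1250
s(8y) = (1/(973/1250) − 1)/(8) = 277/7784 ≈ 3.5586%

step 1 [1y] bond c/1=1/50: DF=(20043/20000 − 1/50·(0))/(1+1/50) = 393/400 ≈ 0.982500
step 2 [2y] swap r/1=492/19333: DF=(1 − 492/19333·(0.982500))/(1+492/19333) = 2377/2500 ≈ 0.950800
step 3 [3y] zero: DF = P = 9267/10000 ≈ 0.926700
step 4 [4y] bond c/1=1/50: DF=(123889/125000 − 1/50·(0.982500+0.950800+0.926700))/(1+1/50) = 2289/2500 ≈ 0.915600
step 5 [5y] zero: DF = P = 89/100 ≈ 0.890000
step 6 [6y] zero: DF = P = 8671/10000 ≈ 0.867100
step 7 [7y] swap r/1=1772/63555: DF=(1 − 1772/63555·(0.982500+0.950800+0.926700+0.915600+0.890000+0.867100))/(1+1772/63555) = 2057/2500 ≈ 0.822800
step 8 [8y] bond c/1=1/40: DF=(382699/400000 − 1/40·(0.982500+0.950800+0.926700+0.915600+0.890000+0.867100+0.822800))/(1+1/40) = 973/1250 ≈ 0.778400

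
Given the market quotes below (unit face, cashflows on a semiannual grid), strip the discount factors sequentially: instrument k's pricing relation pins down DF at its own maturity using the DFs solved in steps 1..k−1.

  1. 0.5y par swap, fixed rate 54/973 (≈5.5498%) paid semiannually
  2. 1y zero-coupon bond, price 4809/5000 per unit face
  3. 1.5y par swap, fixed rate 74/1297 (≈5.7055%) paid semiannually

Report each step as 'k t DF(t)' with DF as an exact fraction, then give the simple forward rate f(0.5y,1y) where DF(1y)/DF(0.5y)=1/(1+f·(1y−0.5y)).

step 1 [0.5y] swap r/2=27/973: DF=(1 − 27/973·(0))/(1+27/973) = 973/1000 ≈ 0.973000
step 2 [1y] zero: DF = P = 4809/5000 ≈ 0.961800
step 3 [1.5y] swap r/2=37/1297: DF=(1 − 37/1297·(0.973000+0.961800))/(1+37/1297) = 4593/5000 ≈ 0.918600

1 1/2 973/1000
2 1 4809/5000
3 3/2 4593/5000
f(0.5y,1y) = ((973/1000)/(4809/5000) − 1)/(1/2) = 16/687 ≈ 2.3290%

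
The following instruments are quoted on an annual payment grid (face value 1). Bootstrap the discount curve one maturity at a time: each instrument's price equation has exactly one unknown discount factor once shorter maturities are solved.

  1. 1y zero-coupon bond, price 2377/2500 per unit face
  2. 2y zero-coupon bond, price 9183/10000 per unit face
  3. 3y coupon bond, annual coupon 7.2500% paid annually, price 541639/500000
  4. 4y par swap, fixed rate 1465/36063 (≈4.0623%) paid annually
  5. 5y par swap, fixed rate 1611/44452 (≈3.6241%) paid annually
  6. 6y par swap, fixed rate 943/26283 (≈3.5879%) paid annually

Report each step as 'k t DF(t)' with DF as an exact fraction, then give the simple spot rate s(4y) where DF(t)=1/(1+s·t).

step 1 [1y] zero: DF = P = 2377/2500 ≈ 0.950800
step 2 [2y] zero: DF = P = 9183/10000 ≈ 0.918300
step 3 [3y] bond c/1=29/400: DF=(541639/500000 − 29/400·(0.950800+0.918300))/(1+29/400) = 8837/10000 ≈ 0.883700
step 4 [4y] swap r/1=1465/36063: DF=(1 − 1465/36063·(0.950800+0.918300+0.883700))/(1+1465/36063) = 1707/2000 ≈ 0.853500
step 5 [5y] swap r/1=1611/44452: DF=(1 − 1611/44452·(0.950800+0.918300+0.883700+0.853500))/(1+1611/44452) = 8389/10000 ≈ 0.838900
step 6 [6y] swap r/1=943/26283: DF=(1 − 943/26283·(0.950800+0.918300+0.883700+0.853500+0.838900))/(1+943/26283) = 4057/5000 ≈ 0.811400

1 1 2377/2500
2 2 9183/10000
3 3 8837/10000
4 4 1707/2000
5 5 8389/10000
6 6 4057/5000
s(4y) = (1/(1707/2000) − 1)/(4) = 293/6828 ≈ 4.2912%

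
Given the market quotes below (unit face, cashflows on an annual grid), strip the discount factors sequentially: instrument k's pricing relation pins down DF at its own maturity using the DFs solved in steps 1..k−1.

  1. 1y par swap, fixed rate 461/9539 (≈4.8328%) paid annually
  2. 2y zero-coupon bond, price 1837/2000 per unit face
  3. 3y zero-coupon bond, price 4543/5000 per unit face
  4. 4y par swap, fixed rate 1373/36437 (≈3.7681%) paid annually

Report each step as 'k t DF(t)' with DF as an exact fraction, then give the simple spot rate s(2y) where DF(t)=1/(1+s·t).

step 1 [1y] swap r/1=461/9539: DF=(1 − 461/9539·(0))/(1+461/9539) = 9539/10000 ≈ 0.953900
step 2 [2y] zero: DF = P = 1837/2000 ≈ 0.918500
step 3 [3y] zero: DF = P = 4543/5000 ≈ 0.908600
step 4 [4y] swap r/1=1373/36437: DF=(1 − 1373/36437·(0.953900+0.918500+0.908600))/(1+1373/36437) = 8627/10000 ≈ 0.862700

1 1 9539/10000
2 2 1837/2000
3 3 4543/5000
4 4 8627/10000
s(2y) = (1/(1837/2000) − 1)/(2) = 163/3674 ≈ 4.4366%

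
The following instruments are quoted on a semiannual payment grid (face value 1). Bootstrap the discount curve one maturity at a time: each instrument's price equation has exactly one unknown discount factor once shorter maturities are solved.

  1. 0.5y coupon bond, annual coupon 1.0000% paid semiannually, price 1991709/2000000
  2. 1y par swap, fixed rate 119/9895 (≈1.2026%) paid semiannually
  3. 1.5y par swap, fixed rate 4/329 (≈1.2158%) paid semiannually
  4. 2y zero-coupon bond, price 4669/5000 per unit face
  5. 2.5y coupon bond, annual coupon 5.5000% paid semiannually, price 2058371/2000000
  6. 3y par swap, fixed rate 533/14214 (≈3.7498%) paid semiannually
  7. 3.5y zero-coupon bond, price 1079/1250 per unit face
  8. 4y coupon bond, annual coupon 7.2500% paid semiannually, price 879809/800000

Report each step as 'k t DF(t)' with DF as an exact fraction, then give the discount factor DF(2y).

1 1/2 9909/10000
2 1 9881/10000
3 3/2 491/500
4 2 4669/5000
5 5/2 4487/5000
6 3 4467/5000
7 7/2 1079/1250
8 4 4161/5000
DF(2y) = 4669/5000 ≈ 0.933800

step 1 [0.5y] bond c/2=1/200: DF=(1991709/2000000 − 1/200·(0))/(1+1/200) = 9909/10000 ≈ 0.990900
step 2 [1y] swap r/2=119/19790: DF=(1 − 119/19790·(0.990900))/(1+119/19790) = 9881/10000 ≈ 0.988100
step 3 [1.5y] swap r/2=2/329: DF=(1 − 2/329·(0.990900+0.988100))/(1+2/329) = 491/500 ≈ 0.982000
step 4 [2y] zero: DF = P = 4669/5000 ≈ 0.933800
step 5 [2.5y] bond c/2=11/400: DF=(2058371/2000000 − 11/400·(0.990900+0.988100+0.982000+0.933800))/(1+11/400) = 4487/5000 ≈ 0.897400
step 6 [3y] swap r/2=533/28428: DF=(1 − 533/28428·(0.990900+0.988100+0.982000+0.933800+0.897400))/(1+533/28428) = 4467/5000 ≈ 0.893400
step 7 [3.5y] zero: DF = P = 1079/1250 ≈ 0.863200
step 8 [4y] bond c/2=29/800: DF=(879809/800000 − 29/800·(0.990900+0.988100+0.982000+0.933800+0.897400+0.893400+0.863200))/(1+29/800) = 4161/5000 ≈ 0.832200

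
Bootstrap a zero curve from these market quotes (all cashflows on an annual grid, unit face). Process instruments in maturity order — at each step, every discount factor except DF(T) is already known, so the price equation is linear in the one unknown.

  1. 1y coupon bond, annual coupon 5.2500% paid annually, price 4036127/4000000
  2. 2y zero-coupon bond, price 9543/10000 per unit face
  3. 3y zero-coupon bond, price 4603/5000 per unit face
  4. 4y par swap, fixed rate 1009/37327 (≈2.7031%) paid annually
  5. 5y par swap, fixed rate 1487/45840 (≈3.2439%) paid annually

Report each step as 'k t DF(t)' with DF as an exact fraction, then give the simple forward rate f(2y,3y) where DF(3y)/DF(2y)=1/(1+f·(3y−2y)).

step 1 [1y] bond c/1=21/400: DF=(4036127/4000000 − 21/400·(0))/(1+21/400) = 9587/10000 ≈ 0.958700
step 2 [2y] zero: DF = P = 9543/10000 ≈ 0.954300
step 3 [3y] zero: DF = P = 4603/5000 ≈ 0.920600
step 4 [4y] swap r/1=1009/37327: DF=(1 − 1009/37327·(0.958700+0.954300+0.920600))/(1+1009/37327) = 8991/10000 ≈ 0.899100
step 5 [5y] swap r/1=1487/45840: DF=(1 − 1487/45840·(0.958700+0.954300+0.920600+0.899100))/(1+1487/45840) = 8513/10000 ≈ 0.851300

1 1 9587/10000
2 2 9543/10000
3 3 4603/5000
4 4 8991/10000
5 5 8513/10000
f(2y,3y) = ((9543/10000)/(4603/5000) − 1)/(1) = 337/9206 ≈ 3.6607%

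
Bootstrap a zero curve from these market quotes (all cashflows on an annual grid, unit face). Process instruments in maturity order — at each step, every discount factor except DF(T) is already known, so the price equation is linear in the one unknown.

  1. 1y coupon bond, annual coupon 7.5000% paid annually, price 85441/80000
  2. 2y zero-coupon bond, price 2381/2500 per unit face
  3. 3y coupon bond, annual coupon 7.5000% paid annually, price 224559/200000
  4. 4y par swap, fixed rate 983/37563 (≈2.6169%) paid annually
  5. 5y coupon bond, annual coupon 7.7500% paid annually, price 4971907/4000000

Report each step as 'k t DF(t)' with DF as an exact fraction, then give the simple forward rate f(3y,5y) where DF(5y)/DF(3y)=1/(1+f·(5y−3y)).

1 1 1987/2000
2 2 2381/2500
3 3 9087/10000
4 4 9017/10000
5 5 4417/5000
f(3y,5y) = ((9087/10000)/(4417/5000) − 1)/(2) = 253/17668 ≈ 1.4320%

step 1 [1y] bond c/1=3/40: DF=(85441/80000 − 3/40·(0))/(1+3/40) = 1987/2000 ≈ 0.993500
step 2 [2y] zero: DF = P = 2381/2500 ≈ 0.952400
step 3 [3y] bond c/1=3/40: DF=(224559/200000 − 3/40·(0.993500+0.952400))/(1+3/40) = 9087/10000 ≈ 0.908700
step 4 [4y] swap r/1=983/37563: DF=(1 − 983/37563·(0.993500+0.952400+0.908700))/(1+983/37563) = 9017/10000 ≈ 0.901700
step 5 [5y] bond c/1=31/400: DF=(4971907/4000000 − 31/400·(0.993500+0.952400+0.908700+0.901700))/(1+31/400) = 4417/5000 ≈ 0.883400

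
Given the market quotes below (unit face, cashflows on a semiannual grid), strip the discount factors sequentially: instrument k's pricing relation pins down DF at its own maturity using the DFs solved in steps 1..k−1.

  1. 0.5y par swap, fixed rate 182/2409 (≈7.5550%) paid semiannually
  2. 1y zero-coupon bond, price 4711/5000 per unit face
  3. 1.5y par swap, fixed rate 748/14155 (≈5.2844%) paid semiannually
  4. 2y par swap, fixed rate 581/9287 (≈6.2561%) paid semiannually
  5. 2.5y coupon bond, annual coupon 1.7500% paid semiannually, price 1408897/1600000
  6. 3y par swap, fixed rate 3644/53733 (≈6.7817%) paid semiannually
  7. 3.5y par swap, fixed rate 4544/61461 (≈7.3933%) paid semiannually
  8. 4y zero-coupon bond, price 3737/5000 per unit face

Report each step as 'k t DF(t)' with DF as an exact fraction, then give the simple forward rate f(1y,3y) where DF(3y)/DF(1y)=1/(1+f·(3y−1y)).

step 1 [0.5y] swap r/2=91/2409: DF=(1 − 91/2409·(0))/(1+91/2409) = 2409/2500 ≈ 0.963600
step 2 [1y] zero: DF = P = 4711/5000 ≈ 0.942200
step 3 [1.5y] swap r/2=374/14155: DF=(1 − 374/14155·(0.963600+0.942200))/(1+374/14155) = 2313/2500 ≈ 0.925200
step 4 [2y] swap r/2=581/18574: DF=(1 − 581/18574·(0.963600+0.942200+0.925200))/(1+581/18574) = 4419/5000 ≈ 0.883800
step 5 [2.5y] bond c/2=7/800: DF=(1408897/1600000 − 7/800·(0.963600+0.942200+0.925200+0.883800))/(1+7/800) = 8407/10000 ≈ 0.840700
step 6 [3y] swap r/2=1822/53733: DF=(1 − 1822/53733·(0.963600+0.942200+0.925200+0.883800+0.840700))/(1+1822/53733) = 4089/5000 ≈ 0.817800
step 7 [3.5y] swap r/2=2272/61461: DF=(1 − 2272/61461·(0.963600+0.942200+0.925200+0.883800+0.840700+0.817800))/(1+2272/61461) = 483/625 ≈ 0.772800
step 8 [4y] zero: DF = P = 3737/5000 ≈ 0.747400

1 1/2 2409/2500
2 1 4711/5000
3 3/2 2313/2500
4 2 4419/5000
5 5/2 8407/10000
6 3 4089/5000
7 7/2 483/625
8 4 3737/5000
f(1y,3y) = ((4711/5000)/(4089/5000) − 1)/(2) = 311/4089 ≈ 7.6058%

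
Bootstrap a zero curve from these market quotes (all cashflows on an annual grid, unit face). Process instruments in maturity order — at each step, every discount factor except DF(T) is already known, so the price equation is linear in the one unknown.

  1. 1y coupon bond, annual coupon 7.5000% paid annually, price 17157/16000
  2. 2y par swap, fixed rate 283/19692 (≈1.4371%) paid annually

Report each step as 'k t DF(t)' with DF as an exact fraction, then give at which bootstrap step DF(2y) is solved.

step 1 [1y] bond c/1=3/40: DF=(17157/16000 − 3/40·(0))/(1+3/40) = 399/400 ≈ 0.997500
step 2 [2y] swap r/1=283/19692: DF=(1 − 283/19692·(0.997500))/(1+283/19692) = 9717/10000 ≈ 0.971700

1 1 399/400
2 2 9717/10000
DF(2y) is solved at step 2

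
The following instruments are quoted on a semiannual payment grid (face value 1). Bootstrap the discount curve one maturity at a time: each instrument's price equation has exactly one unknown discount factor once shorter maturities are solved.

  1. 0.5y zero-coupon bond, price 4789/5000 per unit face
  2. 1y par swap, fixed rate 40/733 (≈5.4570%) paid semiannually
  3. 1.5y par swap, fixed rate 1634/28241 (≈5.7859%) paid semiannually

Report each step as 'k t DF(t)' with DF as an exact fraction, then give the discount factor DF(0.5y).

1 1/2 4789/5000
2 1 237/250
3 3/2 9183/10000
DF(0.5y) = 4789/5000 ≈ 0.957800

step 1 [0.5y] zero: DF = P = 4789/5000 ≈ 0.957800
step 2 [1y] swap r/2=20/733: DF=(1 − 20/733·(0.957800))/(1+20/733) = 237/250 ≈ 0.948000
step 3 [1.5y] swap r/2=817/28241: DF=(1 − 817/28241·(0.957800+0.948000))/(1+817/28241) = 9183/10000 ≈ 0.918300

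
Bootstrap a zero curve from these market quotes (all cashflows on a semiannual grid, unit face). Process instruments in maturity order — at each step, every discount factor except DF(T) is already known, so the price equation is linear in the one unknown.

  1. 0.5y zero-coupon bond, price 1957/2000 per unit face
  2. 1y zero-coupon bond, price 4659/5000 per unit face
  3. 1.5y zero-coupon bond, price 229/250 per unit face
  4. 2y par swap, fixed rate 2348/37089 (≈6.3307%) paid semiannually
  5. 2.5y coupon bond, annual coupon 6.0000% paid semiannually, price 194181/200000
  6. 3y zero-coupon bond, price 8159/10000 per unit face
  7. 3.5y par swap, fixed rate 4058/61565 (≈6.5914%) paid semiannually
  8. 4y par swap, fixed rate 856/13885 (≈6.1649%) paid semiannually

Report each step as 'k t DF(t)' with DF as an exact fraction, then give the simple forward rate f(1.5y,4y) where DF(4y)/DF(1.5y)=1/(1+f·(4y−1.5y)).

1 1/2 1957/2000
2 1 4659/5000
3 3/2 229/250
4 2 4413/5000
5 5/2 4173/5000
6 3 8159/10000
7 7/2 7971/10000
8 4 393/500
f(1.5y,4y) = ((229/250)/(393/500) − 1)/(5/2) = 26/393 ≈ 6.6158%

step 1 [0.5y] zero: DF = P = 1957/2000 ≈ 0.978500
step 2 [1y] zero: DF = P = 4659/5000 ≈ 0.931800
step 3 [1.5y] zero: DF = P = 229/250 ≈ 0.916000
step 4 [2y] swap r/2=1174/37089: DF=(1 − 1174/37089·(0.978500+0.931800+0.916000))/(1+1174/37089) = 4413/5000 ≈ 0.882600
step 5 [2.5y] bond c/2=3/100: DF=(194181/200000 − 3/100·(0.978500+0.931800+0.916000+0.882600))/(1+3/100) = 4173/5000 ≈ 0.834600
step 6 [3y] zero: DF = P = 8159/10000 ≈ 0.815900
step 7 [3.5y] swap r/2=2029/61565: DF=(1 − 2029/61565·(0.978500+0.931800+0.916000+0.882600+0.834600+0.815900))/(1+2029/61565) = 7971/10000 ≈ 0.797100
step 8 [4y] swap r/2=428/13885: DF=(1 − 428/13885·(0.978500+0.931800+0.916000+0.882600+0.834600+0.815900+0.797100))/(1+428/13885) = 393/500 ≈ 0.786000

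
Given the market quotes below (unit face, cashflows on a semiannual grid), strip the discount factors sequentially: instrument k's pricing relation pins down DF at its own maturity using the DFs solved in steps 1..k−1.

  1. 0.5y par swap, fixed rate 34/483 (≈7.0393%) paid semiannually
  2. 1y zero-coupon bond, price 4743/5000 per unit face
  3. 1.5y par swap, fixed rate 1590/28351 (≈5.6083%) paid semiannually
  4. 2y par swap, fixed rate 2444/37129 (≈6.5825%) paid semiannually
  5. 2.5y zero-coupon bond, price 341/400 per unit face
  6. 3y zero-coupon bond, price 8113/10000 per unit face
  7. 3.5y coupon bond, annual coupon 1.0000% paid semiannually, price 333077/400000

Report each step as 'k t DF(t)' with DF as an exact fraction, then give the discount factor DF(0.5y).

step 1 [0.5y] swap r/2=17/483: DF=(1 − 17/483·(0))/(1+17/483) = 483/500 ≈ 0.966000
step 2 [1y] zero: DF = P = 4743/5000 ≈ 0.948600
step 3 [1.5y] swap r/2=795/28351: DF=(1 − 795/28351·(0.966000+0.948600))/(1+795/28351) = 1841/2000 ≈ 0.920500
step 4 [2y] swap r/2=1222/37129: DF=(1 − 1222/37129·(0.966000+0.948600+0.920500))/(1+1222/37129) = 4389/5000 ≈ 0.877800
step 5 [2.5y] zero: DF = P = 341/400 ≈ 0.852500
step 6 [3y] zero: DF = P = 8113/10000 ≈ 0.811300
step 7 [3.5y] bond c/2=1/200: DF=(333077/400000 − 1/200·(0.966000+0.948600+0.920500+0.877800+0.852500+0.811300))/(1+1/200) = 4009/5000 ≈ 0.801800

1 1/2 483/500
2 1 4743/5000
3 3/2 1841/2000
4 2 4389/5000
5 5/2 341/400
6 3 8113/10000
7 7/2 4009/5000
DF(0.5y) = 483/500 ≈ 0.966000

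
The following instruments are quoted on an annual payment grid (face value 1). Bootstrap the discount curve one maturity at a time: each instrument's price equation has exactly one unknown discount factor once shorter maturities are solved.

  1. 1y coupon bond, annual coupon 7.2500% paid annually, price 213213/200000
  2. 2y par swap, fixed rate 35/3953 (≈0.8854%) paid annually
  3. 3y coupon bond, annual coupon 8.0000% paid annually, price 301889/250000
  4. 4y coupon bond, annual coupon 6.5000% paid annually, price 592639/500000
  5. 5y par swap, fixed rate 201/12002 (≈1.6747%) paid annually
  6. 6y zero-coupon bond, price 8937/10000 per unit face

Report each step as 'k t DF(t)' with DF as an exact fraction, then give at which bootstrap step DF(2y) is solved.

step 1 [1y] bond c/1=29/400: DF=(213213/200000 − 29/400·(0))/(1+29/400) = 497/500 ≈ 0.994000
step 2 [2y] swap r/1=35/3953: DF=(1 − 35/3953·(0.994000))/(1+35/3953) = 393/400 ≈ 0.982500
step 3 [3y] bond c/1=2/25: DF=(301889/250000 − 2/25·(0.994000+0.982500))/(1+2/25) = 9717/10000 ≈ 0.971700
step 4 [4y] bond c/1=13/200: DF=(592639/500000 − 13/200·(0.994000+0.982500+0.971700))/(1+13/200) = 933/1000 ≈ 0.933000
step 5 [5y] swap r/1=201/12002: DF=(1 − 201/12002·(0.994000+0.982500+0.971700+0.933000))/(1+201/12002) = 2299/2500 ≈ 0.919600
step 6 [6y] zero: DF = P = 8937/10000 ≈ 0.893700

1 1 497/500
2 2 393/400
3 3 9717/10000
4 4 933/1000
5 5 2299/2500
6 6 8937/10000
DF(2y) is solved at step 2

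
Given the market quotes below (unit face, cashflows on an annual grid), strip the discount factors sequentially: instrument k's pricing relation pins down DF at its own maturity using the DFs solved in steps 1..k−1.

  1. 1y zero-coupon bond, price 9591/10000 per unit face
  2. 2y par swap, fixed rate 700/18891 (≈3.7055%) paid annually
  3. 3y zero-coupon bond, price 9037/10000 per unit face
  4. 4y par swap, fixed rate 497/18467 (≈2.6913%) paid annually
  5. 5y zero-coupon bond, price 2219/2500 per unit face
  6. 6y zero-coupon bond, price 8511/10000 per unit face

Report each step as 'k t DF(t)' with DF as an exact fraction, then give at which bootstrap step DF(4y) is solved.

step 1 [1y] zero: DF = P = 9591/10000 ≈ 0.959100
step 2 [2y] swap r/1=700/18891: DF=(1 − 700/18891·(0.959100))/(1+700/18891) = 93/100 ≈ 0.930000
step 3 [3y] zero: DF = P = 9037/10000 ≈ 0.903700
step 4 [4y] swap r/1=497/18467: DF=(1 − 497/18467·(0.959100+0.930000+0.903700))/(1+497/18467) = 4503/5000 ≈ 0.900600
step 5 [5y] zero: DF = P = 2219/2500 ≈ 0.887600
step 6 [6y] zero: DF = P = 8511/10000 ≈ 0.851100

1 1 9591/10000
2 2 93/100
3 3 9037/10000
4 4 4503/5000
5 5 2219/2500
6 6 8511/10000
DF(4y) is solved at step 4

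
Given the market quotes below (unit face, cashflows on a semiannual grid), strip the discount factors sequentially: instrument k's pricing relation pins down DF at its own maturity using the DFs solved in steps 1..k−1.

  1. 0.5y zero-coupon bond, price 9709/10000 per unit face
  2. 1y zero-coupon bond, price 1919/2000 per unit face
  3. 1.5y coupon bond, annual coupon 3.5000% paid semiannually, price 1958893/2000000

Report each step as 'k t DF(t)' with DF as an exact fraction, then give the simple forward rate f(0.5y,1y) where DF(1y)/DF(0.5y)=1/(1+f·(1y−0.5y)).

step 1 [0.5y] zero: DF = P = 9709/10000 ≈ 0.970900
step 2 [1y] zero: DF = P = 1919/2000 ≈ 0.959500
step 3 [1.5y] bond c/2=7/400: DF=(1958893/2000000 − 7/400·(0.970900+0.959500))/(1+7/400) = 4647/5000 ≈ 0.929400

1 1/2 9709/10000
2 1 1919/2000
3 3/2 4647/5000
f(0.5y,1y) = ((9709/10000)/(1919/2000) − 1)/(1/2) = 12/505 ≈ 2.3762%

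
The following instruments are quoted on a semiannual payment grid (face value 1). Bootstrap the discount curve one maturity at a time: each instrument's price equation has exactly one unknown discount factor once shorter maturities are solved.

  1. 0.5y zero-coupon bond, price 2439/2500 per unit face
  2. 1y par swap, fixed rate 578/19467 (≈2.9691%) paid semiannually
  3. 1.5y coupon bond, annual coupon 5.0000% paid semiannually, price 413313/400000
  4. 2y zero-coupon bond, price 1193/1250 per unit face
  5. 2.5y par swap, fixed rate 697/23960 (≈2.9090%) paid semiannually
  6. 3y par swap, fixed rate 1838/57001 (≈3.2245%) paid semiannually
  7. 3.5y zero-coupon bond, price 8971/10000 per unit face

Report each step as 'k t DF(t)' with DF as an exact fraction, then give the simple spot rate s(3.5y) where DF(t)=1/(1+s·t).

1 1/2 2439/2500
2 1 9711/10000
3 3/2 4803/5000
4 2 1193/1250
5 5/2 9303/10000
6 3 9081/10000
7 7/2 8971/10000
s(3.5y) = (1/(8971/10000) − 1)/(7/2) = 294/8971 ≈ 3.2772%

step 1 [0.5y] zero: DF = P = 2439/2500 ≈ 0.975600
step 2 [1y] swap r/2=289/19467: DF=(1 − 289/19467·(0.975600))/(1+289/19467) = 9711/10000 ≈ 0.971100
step 3 [1.5y] bond c/2=1/40: DF=(413313/400000 − 1/40·(0.975600+0.971100))/(1+1/40) = 4803/5000 ≈ 0.960600
step 4 [2y] zero: DF = P = 1193/1250 ≈ 0.954400
step 5 [2.5y] swap r/2=697/47920: DF=(1 − 697/47920·(0.975600+0.971100+0.960600+0.954400))/(1+697/47920) = 9303/10000 ≈ 0.930300
step 6 [3y] swap r/2=919/57001: DF=(1 − 919/57001·(0.975600+0.971100+0.960600+0.954400+0.930300))/(1+919/57001) = 9081/10000 ≈ 0.908100
step 7 [3.5y] zero: DF = P = 8971/10000 ≈ 0.897100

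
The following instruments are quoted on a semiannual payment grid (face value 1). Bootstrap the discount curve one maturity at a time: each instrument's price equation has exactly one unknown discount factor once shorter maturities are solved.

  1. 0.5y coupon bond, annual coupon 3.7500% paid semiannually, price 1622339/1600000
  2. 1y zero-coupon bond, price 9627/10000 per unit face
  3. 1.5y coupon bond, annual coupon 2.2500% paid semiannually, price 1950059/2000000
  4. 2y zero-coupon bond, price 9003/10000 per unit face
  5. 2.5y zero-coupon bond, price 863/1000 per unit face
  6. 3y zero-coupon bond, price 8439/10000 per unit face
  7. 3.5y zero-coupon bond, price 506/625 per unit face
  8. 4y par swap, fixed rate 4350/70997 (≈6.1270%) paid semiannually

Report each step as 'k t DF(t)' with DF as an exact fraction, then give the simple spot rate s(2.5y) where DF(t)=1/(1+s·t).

step 1 [0.5y] bond c/2=3/160: DF=(1622339/1600000 − 3/160·(0))/(1+3/160) = 9953/10000 ≈ 0.995300
step 2 [1y] zero: DF = P = 9627/10000 ≈ 0.962700
step 3 [1.5y] bond c/2=9/800: DF=(1950059/2000000 − 9/800·(0.995300+0.962700))/(1+9/800) = 589/625 ≈ 0.942400
step 4 [2y] zero: DF = P = 9003/10000 ≈ 0.900300
step 5 [2.5y] zero: DF = P = 863/1000 ≈ 0.863000
step 6 [3y] zero: DF = P = 8439/10000 ≈ 0.843900
step 7 [3.5y] zero: DF = P = 506/625 ≈ 0.809600
step 8 [4y] swap r/2=2175/70997: DF=(1 − 2175/70997·(0.995300+0.962700+0.942400+0.900300+0.863000+0.843900+0.809600))/(1+2175/70997) = 313/400 ≈ 0.782500

1 1/2 9953/10000
2 1 9627/10000
3 3/2 589/625
4 2 9003/10000
5 5/2 863/1000
6 3 8439/10000
7 7/2 506/625
8 4 313/400
s(2.5y) = (1/(863/1000) − 1)/(5/2) = 274/4315 ≈ 6.3499%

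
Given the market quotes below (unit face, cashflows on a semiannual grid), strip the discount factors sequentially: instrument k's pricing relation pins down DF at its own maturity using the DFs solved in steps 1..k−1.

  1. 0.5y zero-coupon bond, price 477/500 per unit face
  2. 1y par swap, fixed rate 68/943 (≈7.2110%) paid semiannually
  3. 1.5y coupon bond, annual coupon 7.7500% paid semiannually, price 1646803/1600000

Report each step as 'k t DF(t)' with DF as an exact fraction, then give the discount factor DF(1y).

step 1 [0.5y] zero: DF = P = 477/500 ≈ 0.954000
step 2 [1y] swap r/2=34/943: DF=(1 − 34/943·(0.954000))/(1+34/943) = 233/250 ≈ 0.932000
step 3 [1.5y] bond c/2=31/800: DF=(1646803/1600000 − 31/800·(0.954000+0.932000))/(1+31/800) = 1841/2000 ≈ 0.920500

1 1/2 477/500
2 1 233/250
3 3/2 1841/2000
DF(1y) = 233/250 ≈ 0.932000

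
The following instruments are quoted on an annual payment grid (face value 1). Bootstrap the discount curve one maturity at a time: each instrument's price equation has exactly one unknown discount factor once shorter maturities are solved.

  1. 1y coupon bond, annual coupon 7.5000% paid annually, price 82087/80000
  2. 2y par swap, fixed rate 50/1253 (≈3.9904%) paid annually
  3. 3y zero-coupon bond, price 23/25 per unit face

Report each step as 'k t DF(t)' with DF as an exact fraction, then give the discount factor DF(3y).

step 1 [1y] bond c/1=3/40: DF=(82087/80000 − 3/40·(0))/(1+3/40) = 1909/2000 ≈ 0.954500
step 2 [2y] swap r/1=50/1253: DF=(1 − 50/1253·(0.954500))/(1+50/1253) = 37/40 ≈ 0.925000
step 3 [3y] zero: DF = P = 23/25 ≈ 0.920000

1 1 1909/2000
2 2 37/40
3 3 23/25
DF(3y) = 23/25 ≈ 0.920000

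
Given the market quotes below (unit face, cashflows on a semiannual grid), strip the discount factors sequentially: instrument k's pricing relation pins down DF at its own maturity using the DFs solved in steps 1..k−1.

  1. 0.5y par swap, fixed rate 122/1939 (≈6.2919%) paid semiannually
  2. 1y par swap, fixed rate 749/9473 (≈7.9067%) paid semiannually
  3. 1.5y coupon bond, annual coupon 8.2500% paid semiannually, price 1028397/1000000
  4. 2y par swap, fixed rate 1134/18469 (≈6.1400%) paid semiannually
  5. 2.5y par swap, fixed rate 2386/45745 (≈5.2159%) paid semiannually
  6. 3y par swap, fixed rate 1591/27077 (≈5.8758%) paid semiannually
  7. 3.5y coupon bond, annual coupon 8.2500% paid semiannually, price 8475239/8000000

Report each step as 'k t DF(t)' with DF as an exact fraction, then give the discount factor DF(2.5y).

step 1 [0.5y] swap r/2=61/1939: DF=(1 − 61/1939·(0))/(1+61/1939) = 1939/2000 ≈ 0.969500
step 2 [1y] swap r/2=749/18946: DF=(1 − 749/18946·(0.969500))/(1+749/18946) = 9251/10000 ≈ 0.925100
step 3 [1.5y] bond c/2=33/800: DF=(1028397/1000000 − 33/800·(0.969500+0.925100))/(1+33/800) = 4563/5000 ≈ 0.912600
step 4 [2y] swap r/2=567/18469: DF=(1 − 567/18469·(0.969500+0.925100+0.912600))/(1+567/18469) = 4433/5000 ≈ 0.886600
step 5 [2.5y] swap r/2=1193/45745: DF=(1 − 1193/45745·(0.969500+0.925100+0.912600+0.886600))/(1+1193/45745) = 8807/10000 ≈ 0.880700
step 6 [3y] swap r/2=1591/54154: DF=(1 − 1591/54154·(0.969500+0.925100+0.912600+0.886600+0.880700))/(1+1591/54154) = 8409/10000 ≈ 0.840900
step 7 [3.5y] bond c/2=33/800: DF=(8475239/8000000 − 33/800·(0.969500+0.925100+0.912600+0.886600+0.880700+0.840900))/(1+33/800) = 8029/10000 ≈ 0.802900

1 1/2 1939/2000
2 1 9251/10000
3 3/2 4563/5000
4 2 4433/5000
5 5/2 8807/10000
6 3 8409/10000
7 7/2 8029/10000
DF(2.5y) = 8807/10000 ≈ 0.880700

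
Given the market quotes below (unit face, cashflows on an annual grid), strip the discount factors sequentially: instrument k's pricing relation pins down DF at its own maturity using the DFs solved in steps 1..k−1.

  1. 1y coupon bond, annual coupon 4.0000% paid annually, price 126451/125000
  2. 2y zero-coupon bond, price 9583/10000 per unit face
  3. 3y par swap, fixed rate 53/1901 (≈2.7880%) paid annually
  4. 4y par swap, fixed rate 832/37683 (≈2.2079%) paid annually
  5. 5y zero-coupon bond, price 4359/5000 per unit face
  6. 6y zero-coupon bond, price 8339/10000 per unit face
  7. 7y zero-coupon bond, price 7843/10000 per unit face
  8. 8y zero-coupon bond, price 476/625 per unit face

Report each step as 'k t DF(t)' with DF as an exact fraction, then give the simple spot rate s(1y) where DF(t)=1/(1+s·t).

1 1 9727/10000
2 2 9583/10000
3 3 1841/2000
4 4 573/625
5 5 4359/5000
6 6 8339/10000
7 7 7843/10000
8 8 476/625
s(1y) = (1/(9727/10000) − 1)/(1) = 273/9727 ≈ 2.8066%

step 1 [1y] bond c/1=1/25: DF=(126451/125000 − 1/25·(0))/(1+1/25) = 9727/10000 ≈ 0.972700
step 2 [2y] zero: DF = P = 9583/10000 ≈ 0.958300
step 3 [3y] swap r/1=53/1901: DF=(1 − 53/1901·(0.972700+0.958300))/(1+53/1901) = 1841/2000 ≈ 0.920500
step 4 [4y] swap r/1=832/37683: DF=(1 − 832/37683·(0.972700+0.958300+0.920500))/(1+832/37683) = 573/625 ≈ 0.916800
step 5 [5y] zero: DF = P = 4359/5000 ≈ 0.871800
step 6 [6y] zero: DF = P = 8339/10000 ≈ 0.833900
step 7 [7y] zero: DF = P = 7843/10000 ≈ 0.784300
step 8 [8y] zero: DF = P = 476/625 ≈ 0.761600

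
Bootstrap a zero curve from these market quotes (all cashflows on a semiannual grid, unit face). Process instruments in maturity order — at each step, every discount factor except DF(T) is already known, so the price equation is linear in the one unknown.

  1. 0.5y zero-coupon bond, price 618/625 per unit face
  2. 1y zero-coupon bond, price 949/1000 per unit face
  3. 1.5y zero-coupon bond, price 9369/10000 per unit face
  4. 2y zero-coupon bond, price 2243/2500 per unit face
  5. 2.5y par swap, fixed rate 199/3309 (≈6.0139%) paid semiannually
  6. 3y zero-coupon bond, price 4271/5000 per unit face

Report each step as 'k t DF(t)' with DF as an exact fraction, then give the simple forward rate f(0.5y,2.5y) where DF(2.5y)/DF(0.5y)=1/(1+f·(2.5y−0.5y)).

1 1/2 618/625
2 1 949/1000
3 3/2 9369/10000
4 2 2243/2500
5 5/2 8607/10000
6 3 4271/5000
f(0.5y,2.5y) = ((618/625)/(8607/10000) − 1)/(2) = 427/5738 ≈ 7.4416%

step 1 [0.5y] zero: DF = P = 618/625 ≈ 0.988800
step 2 [1y] zero: DF = P = 949/1000 ≈ 0.949000
step 3 [1.5y] zero: DF = P = 9369/10000 ≈ 0.936900
step 4 [2y] zero: DF = P = 2243/2500 ≈ 0.897200
step 5 [2.5y] swap r/2=199/6618: DF=(1 − 199/6618·(0.988800+0.949000+0.936900+0.897200))/(1+199/6618) = 8607/10000 ≈ 0.860700
step 6 [3y] zero: DF = P = 4271/5000 ≈ 0.854200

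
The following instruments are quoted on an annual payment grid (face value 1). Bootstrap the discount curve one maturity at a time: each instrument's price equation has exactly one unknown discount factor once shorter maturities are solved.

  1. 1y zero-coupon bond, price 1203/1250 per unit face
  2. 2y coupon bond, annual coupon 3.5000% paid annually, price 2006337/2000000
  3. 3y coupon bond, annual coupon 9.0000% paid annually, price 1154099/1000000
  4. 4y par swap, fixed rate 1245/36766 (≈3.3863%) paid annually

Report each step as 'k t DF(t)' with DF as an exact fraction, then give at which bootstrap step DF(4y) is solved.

step 1 [1y] zero: DF = P = 1203/1250 ≈ 0.962400
step 2 [2y] bond c/1=7/200: DF=(2006337/2000000 − 7/200·(0.962400))/(1+7/200) = 9367/10000 ≈ 0.936700
step 3 [3y] bond c/1=9/100: DF=(1154099/1000000 − 9/100·(0.962400+0.936700))/(1+9/100) = 451/500 ≈ 0.902000
step 4 [4y] swap r/1=1245/36766: DF=(1 − 1245/36766·(0.962400+0.936700+0.902000))/(1+1245/36766) = 1751/2000 ≈ 0.875500

1 1 1203/1250
2 2 9367/10000
3 3 451/500
4 4 1751/2000
DF(4y) is solved at step 4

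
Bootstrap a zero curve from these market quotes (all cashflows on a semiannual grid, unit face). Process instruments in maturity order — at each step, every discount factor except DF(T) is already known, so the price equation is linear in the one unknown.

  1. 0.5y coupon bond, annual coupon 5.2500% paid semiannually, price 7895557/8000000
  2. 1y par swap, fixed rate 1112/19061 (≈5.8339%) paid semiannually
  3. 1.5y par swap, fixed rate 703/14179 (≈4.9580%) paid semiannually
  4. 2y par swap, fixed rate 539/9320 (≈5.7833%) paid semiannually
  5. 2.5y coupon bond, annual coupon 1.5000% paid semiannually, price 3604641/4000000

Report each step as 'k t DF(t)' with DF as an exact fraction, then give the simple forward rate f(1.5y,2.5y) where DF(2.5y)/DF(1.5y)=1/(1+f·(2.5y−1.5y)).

step 1 [0.5y] bond c/2=21/800: DF=(7895557/8000000 − 21/800·(0))/(1+21/800) = 9617/10000 ≈ 0.961700
step 2 [1y] swap r/2=556/19061: DF=(1 − 556/19061·(0.961700))/(1+556/19061) = 2361/2500 ≈ 0.944400
step 3 [1.5y] swap r/2=703/28358: DF=(1 − 703/28358·(0.961700+0.944400))/(1+703/28358) = 9297/10000 ≈ 0.929700
step 4 [2y] swap r/2=539/18640: DF=(1 − 539/18640·(0.961700+0.944400+0.929700))/(1+539/18640) = 4461/5000 ≈ 0.892200
step 5 [2.5y] bond c/2=3/400: DF=(3604641/4000000 − 3/400·(0.961700+0.944400+0.929700+0.892200))/(1+3/400) = 8667/10000 ≈ 0.866700

1 1/2 9617/10000
2 1 2361/2500
3 3/2 9297/10000
4 2 4461/5000
5 5/2 8667/10000
f(1.5y,2.5y) = ((9297/10000)/(8667/10000) − 1)/(1) = 70/963 ≈ 7.2690%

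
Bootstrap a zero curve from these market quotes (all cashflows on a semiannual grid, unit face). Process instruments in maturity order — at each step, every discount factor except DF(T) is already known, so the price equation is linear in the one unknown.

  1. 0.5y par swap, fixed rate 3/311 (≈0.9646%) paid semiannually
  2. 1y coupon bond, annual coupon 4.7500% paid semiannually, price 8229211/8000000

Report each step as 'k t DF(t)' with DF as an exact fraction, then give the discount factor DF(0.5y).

1 1/2 622/625
2 1 9817/10000
DF(0.5y) = 622/625 ≈ 0.995200

step 1 [0.5y] swap r/2=3/622: DF=(1 − 3/622·(0))/(1+3/622) = 622/625 ≈ 0.995200
step 2 [1y] bond c/2=19/800: DF=(8229211/8000000 − 19/800·(0.995200))/(1+19/800) = 9817/10000 ≈ 0.981700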